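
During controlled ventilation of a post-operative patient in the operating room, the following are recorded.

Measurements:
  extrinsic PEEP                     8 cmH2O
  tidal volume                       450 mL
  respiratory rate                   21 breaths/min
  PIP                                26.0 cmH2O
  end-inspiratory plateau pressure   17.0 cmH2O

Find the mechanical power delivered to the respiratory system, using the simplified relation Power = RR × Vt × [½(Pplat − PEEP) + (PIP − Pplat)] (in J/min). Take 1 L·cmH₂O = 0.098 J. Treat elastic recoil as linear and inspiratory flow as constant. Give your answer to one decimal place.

Per-breath work = Vt × [½(Pplat−PEEP) + (PIP−Pplat)] = 0.450 × [0.5×9.0 + 9.0] = 0.450 × 13.5 = 6.075 L·cmH2O.
Power = 21 × 6.075 = 127.58 L·cmH2O/min.
× 0.098 J/(L·cmH2O) → 12.503 J/min.

12.5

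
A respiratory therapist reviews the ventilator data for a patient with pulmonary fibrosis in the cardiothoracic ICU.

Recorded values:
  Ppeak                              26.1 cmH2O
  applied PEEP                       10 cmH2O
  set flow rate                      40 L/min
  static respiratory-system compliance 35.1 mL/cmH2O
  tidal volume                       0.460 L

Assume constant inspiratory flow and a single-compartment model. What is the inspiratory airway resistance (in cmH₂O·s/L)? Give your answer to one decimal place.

4.5

Flow: 40 L/min ÷ 60 = 0.6667 L/s.
Equation of motion (constant flow): PIP = Vt/C + R·V̇ + PEEP.
R·V̇ = PIP − Vt/C − PEEP = 26.1 − 460/35.1 − 10 = 26.1 − 13.105 − 10 = 2.995 cmH2O.
R = 2.995 / 0.6667 = 4.492 cmH2O·s/L.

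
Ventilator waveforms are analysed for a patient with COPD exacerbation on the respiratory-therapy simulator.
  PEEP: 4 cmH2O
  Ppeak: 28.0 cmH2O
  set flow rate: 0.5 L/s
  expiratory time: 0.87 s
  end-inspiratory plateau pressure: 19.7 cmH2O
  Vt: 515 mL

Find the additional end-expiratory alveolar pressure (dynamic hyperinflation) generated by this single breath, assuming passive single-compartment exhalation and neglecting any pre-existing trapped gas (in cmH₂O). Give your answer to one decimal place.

3.2

R = (PIP − Pplat)/V̇ = (28.0 − 19.7) / 0.5 = 8.3/0.5 = 16.6 cmH2O·s/L.
C = Vt/(Pplat − PEEP) = 515.0 / (19.7 − 4) = 515.0/15.7 = 32.803 mL/cmH2O.
τ = R × C = 16.6 × 0.0328 L/cmH2O = 0.5445 s.
Fraction remaining = e^(−Te/τ) = e^(−0.87/0.5445) = 0.2023; trapped volume = 515.0 × 0.2023 = 104.18 mL.
Additional alveolar pressure from trapping ≈ V_trapped / C = 104.18 / 32.803 = 3.176 cmH2O.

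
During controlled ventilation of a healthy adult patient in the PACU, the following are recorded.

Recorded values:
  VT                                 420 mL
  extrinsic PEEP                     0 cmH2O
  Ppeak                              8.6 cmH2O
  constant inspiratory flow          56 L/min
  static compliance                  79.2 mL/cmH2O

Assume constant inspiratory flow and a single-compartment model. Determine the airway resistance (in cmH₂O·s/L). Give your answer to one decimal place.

Flow: 56 L/min ÷ 60 = 0.9333 L/s.
Equation of motion (constant flow): PIP = Vt/C + R·V̇ + PEEP.
R·V̇ = PIP − Vt/C − PEEP = 8.6 − 420/79.2 − 0 = 8.6 − 5.303 − 0 = 3.297 cmH2O.
R = 3.297 / 0.9333 = 3.533 cmH2O·s/L.

3.5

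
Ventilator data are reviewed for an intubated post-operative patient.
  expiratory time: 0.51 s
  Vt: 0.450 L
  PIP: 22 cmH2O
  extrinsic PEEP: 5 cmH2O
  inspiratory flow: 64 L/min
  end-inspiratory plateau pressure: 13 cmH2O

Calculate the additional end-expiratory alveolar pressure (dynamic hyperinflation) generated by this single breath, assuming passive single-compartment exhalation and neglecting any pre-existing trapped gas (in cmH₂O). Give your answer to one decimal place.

2.7

Flow: 64 L/min ÷ 60 = 1.0667 L/s.
R = (PIP − Pplat)/V̇ = (22 − 13) / 1.0667 = 9.0/1.0667 = 8.437 cmH2O·s/L.
C = Vt/(Pplat − PEEP) = 450.0 / (13 − 5) = 450.0/8.0 = 56.25 mL/cmH2O.
τ = R × C = 8.437 × 0.05625 L/cmH2O = 0.4746 s.
Fraction remaining = e^(−Te/τ) = e^(−0.51/0.4746) = 0.3414; trapped volume = 450.0 × 0.3414 = 153.63 mL.
Additional alveolar pressure from trapping ≈ V_trapped / C = 153.63 / 56.25 = 2.731 cmH2O.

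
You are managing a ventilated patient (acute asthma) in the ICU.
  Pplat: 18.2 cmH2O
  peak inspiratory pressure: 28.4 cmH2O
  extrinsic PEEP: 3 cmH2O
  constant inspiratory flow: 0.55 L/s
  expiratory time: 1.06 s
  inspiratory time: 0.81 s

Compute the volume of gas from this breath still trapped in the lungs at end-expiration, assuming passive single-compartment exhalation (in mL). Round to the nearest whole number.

Vt = flow × Ti = 0.55 L/s × 0.81 s × 1000 mL/L = 445.5 mL.
R = (PIP − Pplat)/V̇ = (28.4 − 18.2) / 0.55 = 10.2/0.55 = 18.545 cmH2O·s/L.
C = Vt/(Pplat − PEEP) = 445.5 / (18.2 − 3) = 445.5/15.2 = 29.309 mL/cmH2O.
τ = R × C = 18.545 × 0.02931 L/cmH2O = 0.5436 s.
Fraction remaining = e^(−Te/τ) = e^(−1.06/0.5436) = 0.1423.
Trapped volume = 445.5 × 0.1423 = 63.395 mL.

63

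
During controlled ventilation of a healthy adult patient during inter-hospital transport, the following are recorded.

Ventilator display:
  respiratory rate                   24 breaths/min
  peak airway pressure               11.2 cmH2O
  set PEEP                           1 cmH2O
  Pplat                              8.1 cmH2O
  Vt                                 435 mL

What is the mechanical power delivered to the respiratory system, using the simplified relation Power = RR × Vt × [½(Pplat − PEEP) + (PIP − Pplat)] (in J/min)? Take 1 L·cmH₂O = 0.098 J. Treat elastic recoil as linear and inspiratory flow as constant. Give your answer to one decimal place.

Per-breath work = Vt × [½(Pplat−PEEP) + (PIP−Pplat)] = 0.435 × [0.5×7.1 + 3.1] = 0.435 × 6.65 = 2.893 L·cmH2O.
Power = 24 × 2.893 = 69.432 L·cmH2O/min.
× 0.098 J/(L·cmH2O) → 6.804 J/min.

6.8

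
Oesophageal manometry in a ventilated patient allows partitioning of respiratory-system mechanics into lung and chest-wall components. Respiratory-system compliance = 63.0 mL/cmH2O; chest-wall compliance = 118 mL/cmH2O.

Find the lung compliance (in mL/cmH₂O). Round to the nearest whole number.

1/CL = 1/Crs − 1/Ccw.
1/CL = 1/63.0 − 1/118 = 0.007398.
CL = 135.17 mL/cmH2O.

135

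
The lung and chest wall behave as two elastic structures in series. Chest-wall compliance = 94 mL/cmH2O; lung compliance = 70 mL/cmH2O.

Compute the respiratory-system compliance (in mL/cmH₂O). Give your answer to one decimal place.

40.1

Lung and chest wall are elastances in series: 1/Crs = 1/CL + 1/Ccw.
1/Crs = 1/70 + 1/94 = 0.02492.
Crs = 40.128 mL/cmH2O.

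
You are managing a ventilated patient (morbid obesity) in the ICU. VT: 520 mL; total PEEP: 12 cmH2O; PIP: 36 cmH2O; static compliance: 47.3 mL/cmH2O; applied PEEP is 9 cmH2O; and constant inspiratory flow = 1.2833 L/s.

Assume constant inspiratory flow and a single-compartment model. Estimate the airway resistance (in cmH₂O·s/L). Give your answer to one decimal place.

10.1

Total PEEP = 12 cmH2O (set 9 + intrinsic 3); this is the baseline alveolar pressure.
Equation of motion (constant flow): PIP = Vt/C + R·V̇ + PEEP.
R·V̇ = PIP − Vt/C − PEEP = 36 − 520/47.3 − 12 = 36 − 10.994 − 12 = 13.006 cmH2O.
R = 13.006 / 1.2833 = 10.135 cmH2O·s/L.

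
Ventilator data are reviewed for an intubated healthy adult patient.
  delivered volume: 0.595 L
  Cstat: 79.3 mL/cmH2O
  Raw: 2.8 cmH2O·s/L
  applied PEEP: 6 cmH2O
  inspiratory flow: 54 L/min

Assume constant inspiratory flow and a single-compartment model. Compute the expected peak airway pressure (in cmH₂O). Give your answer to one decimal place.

Flow: 54 L/min ÷ 60 = 0.9 L/s.
Equation of motion (constant flow): PIP = Vt/C + R·V̇ + PEEP.
PIP = 595/79.3 + 2.8×0.9 + 6 = 7.503 + 2.52 + 6 = 16.023 cmH2O.

16.0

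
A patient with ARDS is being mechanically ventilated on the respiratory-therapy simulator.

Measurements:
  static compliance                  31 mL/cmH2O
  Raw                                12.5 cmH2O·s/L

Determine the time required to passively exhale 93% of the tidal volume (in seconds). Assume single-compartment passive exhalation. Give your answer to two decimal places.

τ = R × C = 12.5 × 31 mL/cmH2O = 12.5 × 0.031 L/cmH2O = 0.3875 s.
Exhaled fraction f = 1 − e^(−t/τ) → t = −τ·ln(1 − f) = −0.3875·ln(0.07) = 1.03 s.

1.03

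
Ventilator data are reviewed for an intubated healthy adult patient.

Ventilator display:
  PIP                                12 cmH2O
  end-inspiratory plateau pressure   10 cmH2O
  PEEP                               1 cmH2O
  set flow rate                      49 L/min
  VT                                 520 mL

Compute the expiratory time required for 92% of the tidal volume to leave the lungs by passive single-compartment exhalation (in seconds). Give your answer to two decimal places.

0.36

Flow: 49 L/min ÷ 60 = 0.8167 L/s.
R = (PIP − Pplat)/V̇ = (12 − 10) / 0.8167 = 2.0/0.8167 = 2.449 cmH2O·s/L.
C = Vt/(Pplat − PEEP) = 520.0 / (10 − 1) = 520.0/9.0 = 57.778 mL/cmH2O.
τ = R × C = 2.449 × 0.05778 L/cmH2O = 0.1415 s.
t = −τ·ln(1 − 0.92) = −0.1415·ln(0.08) = 0.3574 s.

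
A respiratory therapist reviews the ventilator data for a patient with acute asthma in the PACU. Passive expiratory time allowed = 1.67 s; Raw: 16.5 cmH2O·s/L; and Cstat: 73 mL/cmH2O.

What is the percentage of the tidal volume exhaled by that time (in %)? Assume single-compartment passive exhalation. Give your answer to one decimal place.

75.0

τ = R × C = 16.5 × 73 mL/cmH2O = 16.5 × 0.073 L/cmH2O = 1.205 s.
Passive exhalation: V(t)/V₀ = e^(−t/τ) = e^(−1.67/1.205) = 0.2501.
Fraction exhaled = 1 − 0.2501 = 0.7499 → 74.99%.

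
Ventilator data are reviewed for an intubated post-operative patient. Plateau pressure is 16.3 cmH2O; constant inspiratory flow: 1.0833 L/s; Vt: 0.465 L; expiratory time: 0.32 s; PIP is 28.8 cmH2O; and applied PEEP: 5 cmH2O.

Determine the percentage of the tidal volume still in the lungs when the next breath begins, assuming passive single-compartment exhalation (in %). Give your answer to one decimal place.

51.0

R = (PIP − Pplat)/V̇ = (28.8 − 16.3) / 1.0833 = 12.5/1.0833 = 11.539 cmH2O·s/L.
C = Vt/(Pplat − PEEP) = 465.0 / (16.3 − 5) = 465.0/11.3 = 41.15 mL/cmH2O.
τ = R × C = 11.539 × 0.04115 L/cmH2O = 0.4748 s.
Fraction remaining at end-expiration = e^(−Te/τ) = e^(−0.32/0.4748) = 0.5097 → 50.97%.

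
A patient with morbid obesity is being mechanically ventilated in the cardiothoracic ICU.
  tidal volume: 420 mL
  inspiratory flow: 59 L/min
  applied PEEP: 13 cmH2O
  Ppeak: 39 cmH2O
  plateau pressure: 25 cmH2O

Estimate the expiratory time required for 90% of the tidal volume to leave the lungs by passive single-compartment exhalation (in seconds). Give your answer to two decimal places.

1.15

Flow: 59 L/min ÷ 60 = 0.9833 L/s.
R = (PIP − Pplat)/V̇ = (39 − 25) / 0.9833 = 14.0/0.9833 = 14.238 cmH2O·s/L.
C = Vt/(Pplat − PEEP) = 420.0 / (25 − 13) = 420.0/12.0 = 35.0 mL/cmH2O.
τ = R × C = 14.238 × 0.035 L/cmH2O = 0.4983 s.
t = −τ·ln(1 − 0.90) = −0.4983·ln(0.1) = 1.147 s.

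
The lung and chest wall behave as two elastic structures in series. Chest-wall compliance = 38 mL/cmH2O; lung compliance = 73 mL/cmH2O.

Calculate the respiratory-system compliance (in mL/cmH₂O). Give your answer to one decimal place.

25.0

Lung and chest wall are elastances in series: 1/Crs = 1/CL + 1/Ccw.
1/Crs = 1/73 + 1/38 = 0.04001.
Crs = 24.994 mL/cmH2O.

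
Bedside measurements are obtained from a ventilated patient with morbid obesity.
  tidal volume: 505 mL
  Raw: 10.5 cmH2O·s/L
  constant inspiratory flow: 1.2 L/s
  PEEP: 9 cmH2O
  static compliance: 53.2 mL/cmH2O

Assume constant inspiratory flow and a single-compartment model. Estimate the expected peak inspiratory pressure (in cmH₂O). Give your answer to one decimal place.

31.1

Equation of motion (constant flow): PIP = Vt/C + R·V̇ + PEEP.
PIP = 505/53.2 + 10.5×1.2 + 9 = 9.492 + 12.6 + 9 = 31.092 cmH2O.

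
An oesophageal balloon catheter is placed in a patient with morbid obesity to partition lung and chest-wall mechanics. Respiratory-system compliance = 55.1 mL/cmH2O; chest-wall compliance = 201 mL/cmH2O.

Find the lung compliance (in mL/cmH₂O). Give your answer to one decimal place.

75.9

1/CL = 1/Crs − 1/Ccw.
1/CL = 1/55.1 − 1/201 = 0.01317.
CL = 75.93 mL/cmH2O.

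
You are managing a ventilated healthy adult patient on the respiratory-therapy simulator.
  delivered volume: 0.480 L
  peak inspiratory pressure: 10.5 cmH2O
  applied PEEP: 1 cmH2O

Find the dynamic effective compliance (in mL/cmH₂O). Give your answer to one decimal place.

Dynamic compliance = Vt / (PIP − PEEP) = 480 / (10.5 − 1) = 480 / 9.5 = 50.526 mL/cmH2O.

50.5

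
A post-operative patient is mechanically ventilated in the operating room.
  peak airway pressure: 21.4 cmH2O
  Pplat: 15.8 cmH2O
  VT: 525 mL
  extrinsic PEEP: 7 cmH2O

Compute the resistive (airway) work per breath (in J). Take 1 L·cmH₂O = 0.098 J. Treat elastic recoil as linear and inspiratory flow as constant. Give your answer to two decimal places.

With constant inspiratory flow the resistive pressure is constant at PIP − Pplat = 21.4 − 15.8 = 5.6 cmH2O, so resistive work = 5.6 × 0.525 = 2.94 L·cmH2O.
× 0.098 J/(L·cmH2O) → 0.2881 J.

0.29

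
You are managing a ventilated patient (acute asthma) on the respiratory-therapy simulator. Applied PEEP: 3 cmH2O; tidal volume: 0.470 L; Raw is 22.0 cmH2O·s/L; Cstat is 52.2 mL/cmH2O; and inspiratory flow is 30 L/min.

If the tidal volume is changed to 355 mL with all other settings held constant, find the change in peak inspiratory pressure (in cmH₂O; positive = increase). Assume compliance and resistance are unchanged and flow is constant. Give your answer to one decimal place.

-2.2

PIP = Vt/C + R·V̇ + PEEP (constant-flow equation of motion).
Only the elastic term changes: ΔPIP = ΔVt / C = (355 − 470) / 52.2 = -2.203 cmH2O.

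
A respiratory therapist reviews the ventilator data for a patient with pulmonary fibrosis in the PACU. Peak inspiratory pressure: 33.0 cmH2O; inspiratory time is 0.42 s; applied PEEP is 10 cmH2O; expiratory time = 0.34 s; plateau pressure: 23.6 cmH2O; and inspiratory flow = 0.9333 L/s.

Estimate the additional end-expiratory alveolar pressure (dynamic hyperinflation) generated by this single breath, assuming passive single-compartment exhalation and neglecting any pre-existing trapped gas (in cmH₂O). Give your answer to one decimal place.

Vt = flow × Ti = 0.9333 L/s × 0.42 s × 1000 mL/L = 391.99 mL.
R = (PIP − Pplat)/V̇ = (33.0 − 23.6) / 0.9333 = 9.4/0.9333 = 10.072 cmH2O·s/L.
C = Vt/(Pplat − PEEP) = 391.99 / (23.6 − 10) = 391.99/13.6 = 28.823 mL/cmH2O.
τ = R × C = 10.072 × 0.02882 L/cmH2O = 0.2903 s.
Fraction remaining = e^(−Te/τ) = e^(−0.34/0.2903) = 0.31; trapped volume = 391.99 × 0.31 = 121.52 mL.
Additional alveolar pressure from trapping ≈ V_trapped / C = 121.52 / 28.823 = 4.216 cmH2O.

4.2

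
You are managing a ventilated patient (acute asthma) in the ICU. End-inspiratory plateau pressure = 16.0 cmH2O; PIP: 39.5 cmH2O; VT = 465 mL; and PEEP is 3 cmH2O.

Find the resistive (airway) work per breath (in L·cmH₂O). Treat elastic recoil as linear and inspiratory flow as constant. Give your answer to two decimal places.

10.93

With constant inspiratory flow the resistive pressure is constant at PIP − Pplat = 39.5 − 16.0 = 23.5 cmH2O, so resistive work = 23.5 × 0.465 = 10.928 L·cmH2O.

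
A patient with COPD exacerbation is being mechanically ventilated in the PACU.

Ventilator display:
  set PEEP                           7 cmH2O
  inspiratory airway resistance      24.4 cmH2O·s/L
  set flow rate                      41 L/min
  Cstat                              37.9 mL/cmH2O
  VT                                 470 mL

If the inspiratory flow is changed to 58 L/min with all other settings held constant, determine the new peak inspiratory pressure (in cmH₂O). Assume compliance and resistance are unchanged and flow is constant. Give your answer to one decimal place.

43.0

Flow: 41 L/min ÷ 60 = 0.6833 L/s.
New flow: 58 L/min ÷ 60 = 0.9667 L/s.
PIP = Vt/C + R·V̇ + PEEP (constant-flow equation of motion).
Only the resistive term changes: ΔPIP = R × ΔV̇ = 24.4 × (0.9667 − 0.6833) = 24.4 × 0.2834 = 6.915 cmH2O.
Original PIP = 470/37.9 + 24.4×0.6833 + 7 = 36.074 cmH2O; new PIP = 36.074 + (6.915) = 42.989 cmH2O.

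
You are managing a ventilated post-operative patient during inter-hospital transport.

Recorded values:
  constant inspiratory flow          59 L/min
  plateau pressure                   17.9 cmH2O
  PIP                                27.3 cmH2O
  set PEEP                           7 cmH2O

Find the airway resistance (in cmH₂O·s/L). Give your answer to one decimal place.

9.6

Flow: 59 L/min ÷ 60 = 0.9833 L/s.
Raw = (PIP − Pplat) / flow = (27.3 − 17.9) / 0.9833 = 9.4 / 0.9833 = 9.56 cmH2O·s/L.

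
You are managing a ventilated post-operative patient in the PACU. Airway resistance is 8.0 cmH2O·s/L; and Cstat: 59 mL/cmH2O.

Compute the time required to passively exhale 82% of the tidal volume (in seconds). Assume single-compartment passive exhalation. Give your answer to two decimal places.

τ = R × C = 8.0 × 59 mL/cmH2O = 8.0 × 0.059 L/cmH2O = 0.472 s.
Exhaled fraction f = 1 − e^(−t/τ) → t = −τ·ln(1 − f) = −0.472·ln(0.18) = 0.8094 s.

0.81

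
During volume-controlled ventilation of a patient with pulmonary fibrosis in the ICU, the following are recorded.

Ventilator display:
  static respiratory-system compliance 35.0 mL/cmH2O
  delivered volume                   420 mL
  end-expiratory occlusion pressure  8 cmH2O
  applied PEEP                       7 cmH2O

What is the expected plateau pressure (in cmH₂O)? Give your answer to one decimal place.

20.0

End-expiratory occlusion gives total PEEP = 8 cmH2O (intrinsic PEEP = 8 − 7 = 1). Use total PEEP for the elastic gradient.
Pplat = PEEPtotal + Vt / Cstat = 8 + 420 / 35.0 = 8 + 12.0 = 20.0 cmH2O.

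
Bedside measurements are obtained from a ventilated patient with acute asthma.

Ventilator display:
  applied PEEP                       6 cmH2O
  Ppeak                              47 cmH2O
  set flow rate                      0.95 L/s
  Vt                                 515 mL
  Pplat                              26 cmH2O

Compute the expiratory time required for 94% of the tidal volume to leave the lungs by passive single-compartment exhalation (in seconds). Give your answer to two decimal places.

R = (PIP − Pplat)/V̇ = (47 − 26) / 0.95 = 21.0/0.95 = 22.105 cmH2O·s/L.
C = Vt/(Pplat − PEEP) = 515.0 / (26 − 6) = 515.0/20.0 = 25.75 mL/cmH2O.
τ = R × C = 22.105 × 0.02575 L/cmH2O = 0.5692 s.
t = −τ·ln(1 − 0.94) = −0.5692·ln(0.06) = 1.601 s.

1.60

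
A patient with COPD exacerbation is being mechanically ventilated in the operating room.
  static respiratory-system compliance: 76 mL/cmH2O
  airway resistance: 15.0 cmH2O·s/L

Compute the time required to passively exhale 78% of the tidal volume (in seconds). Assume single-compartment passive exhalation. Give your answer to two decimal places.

τ = R × C = 15.0 × 76 mL/cmH2O = 15.0 × 0.076 L/cmH2O = 1.14 s.
Exhaled fraction f = 1 − e^(−t/τ) → t = −τ·ln(1 − f) = −1.14·ln(0.22) = 1.726 s.

1.73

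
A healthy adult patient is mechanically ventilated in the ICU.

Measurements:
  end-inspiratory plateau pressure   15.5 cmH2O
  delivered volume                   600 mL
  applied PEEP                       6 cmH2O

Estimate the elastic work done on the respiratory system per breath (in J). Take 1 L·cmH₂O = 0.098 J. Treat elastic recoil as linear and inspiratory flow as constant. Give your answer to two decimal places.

Elastic work ≈ ½ × (Pplat − PEEP) × Vt = 0.5 × (15.5 − 6) × 0.600 L = 0.5 × 9.5 × 0.600 = 2.85 L·cmH2O.
× 0.098 J/(L·cmH2O) → 0.2793 J.

0.28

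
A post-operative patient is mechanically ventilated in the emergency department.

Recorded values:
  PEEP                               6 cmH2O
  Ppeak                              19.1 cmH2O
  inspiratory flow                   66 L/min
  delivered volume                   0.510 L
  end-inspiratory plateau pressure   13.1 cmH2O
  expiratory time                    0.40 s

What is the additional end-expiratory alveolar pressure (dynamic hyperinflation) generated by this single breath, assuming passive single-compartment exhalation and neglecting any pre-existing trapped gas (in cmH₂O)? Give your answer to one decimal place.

2.6

Flow: 66 L/min ÷ 60 = 1.1 L/s.
R = (PIP − Pplat)/V̇ = (19.1 − 13.1) / 1.1 = 6.0/1.1 = 5.455 cmH2O·s/L.
C = Vt/(Pplat − PEEP) = 510.0 / (13.1 − 6) = 510.0/7.1 = 71.831 mL/cmH2O.
τ = R × C = 5.455 × 0.07183 L/cmH2O = 0.3918 s.
Fraction remaining = e^(−Te/τ) = e^(−0.40/0.3918) = 0.3603; trapped volume = 510.0 × 0.3603 = 183.75 mL.
Additional alveolar pressure from trapping ≈ V_trapped / C = 183.75 / 71.831 = 2.558 cmH2O.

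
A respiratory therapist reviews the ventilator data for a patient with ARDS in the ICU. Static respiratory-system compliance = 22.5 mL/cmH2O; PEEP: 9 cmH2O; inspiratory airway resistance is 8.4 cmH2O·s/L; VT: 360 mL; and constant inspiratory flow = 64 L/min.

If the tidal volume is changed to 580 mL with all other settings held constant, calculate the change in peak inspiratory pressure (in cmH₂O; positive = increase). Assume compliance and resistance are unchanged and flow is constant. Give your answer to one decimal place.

9.8

PIP = Vt/C + R·V̇ + PEEP (constant-flow equation of motion).
Only the elastic term changes: ΔPIP = ΔVt / C = (580 − 360) / 22.5 = 9.778 cmH2O.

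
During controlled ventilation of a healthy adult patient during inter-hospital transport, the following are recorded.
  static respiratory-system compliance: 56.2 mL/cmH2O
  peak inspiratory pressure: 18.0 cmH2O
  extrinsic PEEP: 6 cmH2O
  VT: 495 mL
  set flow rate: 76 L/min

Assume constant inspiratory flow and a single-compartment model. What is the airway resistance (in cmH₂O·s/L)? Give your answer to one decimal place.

Flow: 76 L/min ÷ 60 = 1.2667 L/s.
Equation of motion (constant flow): PIP = Vt/C + R·V̇ + PEEP.
R·V̇ = PIP − Vt/C − PEEP = 18.0 − 495/56.2 − 6 = 18.0 − 8.808 − 6 = 3.192 cmH2O.
R = 3.192 / 1.2667 = 2.52 cmH2O·s/L.

2.5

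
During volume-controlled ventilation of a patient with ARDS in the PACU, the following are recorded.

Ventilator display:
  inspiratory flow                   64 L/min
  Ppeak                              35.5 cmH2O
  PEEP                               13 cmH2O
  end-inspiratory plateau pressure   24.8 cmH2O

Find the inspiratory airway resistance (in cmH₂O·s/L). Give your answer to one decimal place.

10.0

Flow: 64 L/min ÷ 60 = 1.0667 L/s.
Raw = (PIP − Pplat) / flow = (35.5 − 24.8) / 1.0667 = 10.7 / 1.0667 = 10.031 cmH2O·s/L.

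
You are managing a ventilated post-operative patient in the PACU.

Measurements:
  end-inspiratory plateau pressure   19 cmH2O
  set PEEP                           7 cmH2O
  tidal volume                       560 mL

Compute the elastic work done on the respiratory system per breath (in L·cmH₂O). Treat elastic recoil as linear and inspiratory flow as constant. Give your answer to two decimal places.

3.36

Elastic work ≈ ½ × (Pplat − PEEP) × Vt = 0.5 × (19 − 7) × 0.560 L = 0.5 × 12.0 × 0.560 = 3.36 L·cmH2O.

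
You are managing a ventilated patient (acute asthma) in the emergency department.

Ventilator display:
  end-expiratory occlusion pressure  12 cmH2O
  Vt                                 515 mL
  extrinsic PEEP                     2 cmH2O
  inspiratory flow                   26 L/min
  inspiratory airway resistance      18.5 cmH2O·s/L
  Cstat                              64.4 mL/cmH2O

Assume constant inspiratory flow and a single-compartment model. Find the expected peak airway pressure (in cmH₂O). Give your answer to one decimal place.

28.0

Flow: 26 L/min ÷ 60 = 0.4333 L/s.
Total PEEP = 12 cmH2O (set 2 + intrinsic 10); this is the baseline alveolar pressure.
Equation of motion (constant flow): PIP = Vt/C + R·V̇ + PEEP.
PIP = 515/64.4 + 18.5×0.4333 + 12 = 7.997 + 8.016 + 12 = 28.013 cmH2O.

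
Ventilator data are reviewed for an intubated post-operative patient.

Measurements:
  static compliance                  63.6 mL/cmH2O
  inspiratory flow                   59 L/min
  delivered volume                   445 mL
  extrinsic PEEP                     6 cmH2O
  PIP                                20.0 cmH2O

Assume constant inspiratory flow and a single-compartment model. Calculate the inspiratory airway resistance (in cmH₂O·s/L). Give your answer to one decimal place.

Flow: 59 L/min ÷ 60 = 0.9833 L/s.
Equation of motion (constant flow): PIP = Vt/C + R·V̇ + PEEP.
R·V̇ = PIP − Vt/C − PEEP = 20.0 − 445/63.6 − 6 = 20.0 − 6.997 − 6 = 7.003 cmH2O.
R = 7.003 / 0.9833 = 7.122 cmH2O·s/L.

7.1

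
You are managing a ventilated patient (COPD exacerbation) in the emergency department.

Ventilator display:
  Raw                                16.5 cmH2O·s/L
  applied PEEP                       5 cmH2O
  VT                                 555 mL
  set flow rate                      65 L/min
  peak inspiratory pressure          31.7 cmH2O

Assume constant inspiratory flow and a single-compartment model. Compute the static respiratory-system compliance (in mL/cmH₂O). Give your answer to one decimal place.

62.9

Flow: 65 L/min ÷ 60 = 1.0833 L/s.
Equation of motion (constant flow): PIP = Vt/C + R·V̇ + PEEP.
Vt/C = PIP − R·V̇ − PEEP = 31.7 − 16.5×1.0833 − 5 = 31.7 − 17.874 − 5 = 8.826 cmH2O.
C = Vt / 8.826 = 555 / 8.826 = 62.882 mL/cmH2O.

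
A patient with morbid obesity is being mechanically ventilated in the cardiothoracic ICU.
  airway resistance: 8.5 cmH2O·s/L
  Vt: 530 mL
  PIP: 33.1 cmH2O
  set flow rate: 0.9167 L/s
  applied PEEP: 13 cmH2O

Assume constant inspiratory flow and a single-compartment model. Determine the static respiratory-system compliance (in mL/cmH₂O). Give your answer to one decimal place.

Equation of motion (constant flow): PIP = Vt/C + R·V̇ + PEEP.
Vt/C = PIP − R·V̇ − PEEP = 33.1 − 8.5×0.9167 − 13 = 33.1 − 7.792 − 13 = 12.308 cmH2O.
C = Vt / 12.308 = 530 / 12.308 = 43.061 mL/cmH2O.

43.1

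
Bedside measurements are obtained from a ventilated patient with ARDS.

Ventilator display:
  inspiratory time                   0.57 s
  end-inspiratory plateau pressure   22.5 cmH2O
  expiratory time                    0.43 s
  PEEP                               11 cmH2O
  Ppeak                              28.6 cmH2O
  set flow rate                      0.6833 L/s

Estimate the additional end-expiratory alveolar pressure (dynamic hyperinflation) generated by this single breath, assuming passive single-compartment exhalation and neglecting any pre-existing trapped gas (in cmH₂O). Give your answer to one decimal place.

2.8

Vt = flow × Ti = 0.6833 L/s × 0.57 s × 1000 mL/L = 389.48 mL.
R = (PIP − Pplat)/V̇ = (28.6 − 22.5) / 0.6833 = 6.1/0.6833 = 8.927 cmH2O·s/L.
C = Vt/(Pplat − PEEP) = 389.48 / (22.5 − 11) = 389.48/11.5 = 33.868 mL/cmH2O.
τ = R × C = 8.927 × 0.03387 L/cmH2O = 0.3024 s.
Fraction remaining = e^(−Te/τ) = e^(−0.43/0.3024) = 0.2412; trapped volume = 389.48 × 0.2412 = 93.943 mL.
Additional alveolar pressure from trapping ≈ V_trapped / C = 93.943 / 33.868 = 2.774 cmH2O.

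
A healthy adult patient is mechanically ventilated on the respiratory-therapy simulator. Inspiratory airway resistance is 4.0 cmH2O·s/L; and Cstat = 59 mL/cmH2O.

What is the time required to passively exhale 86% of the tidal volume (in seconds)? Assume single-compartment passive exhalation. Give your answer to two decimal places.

0.46

τ = R × C = 4.0 × 59 mL/cmH2O = 4.0 × 0.059 L/cmH2O = 0.236 s.
Exhaled fraction f = 1 − e^(−t/τ) → t = −τ·ln(1 − f) = −0.236·ln(0.14) = 0.464 s.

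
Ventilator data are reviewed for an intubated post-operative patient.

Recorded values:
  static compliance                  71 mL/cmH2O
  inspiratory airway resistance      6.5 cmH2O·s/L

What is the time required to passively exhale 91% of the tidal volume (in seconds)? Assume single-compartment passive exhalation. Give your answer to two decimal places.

τ = R × C = 6.5 × 71 mL/cmH2O = 6.5 × 0.071 L/cmH2O = 0.4615 s.
Exhaled fraction f = 1 − e^(−t/τ) → t = −τ·ln(1 − f) = −0.4615·ln(0.09) = 1.111 s.

1.11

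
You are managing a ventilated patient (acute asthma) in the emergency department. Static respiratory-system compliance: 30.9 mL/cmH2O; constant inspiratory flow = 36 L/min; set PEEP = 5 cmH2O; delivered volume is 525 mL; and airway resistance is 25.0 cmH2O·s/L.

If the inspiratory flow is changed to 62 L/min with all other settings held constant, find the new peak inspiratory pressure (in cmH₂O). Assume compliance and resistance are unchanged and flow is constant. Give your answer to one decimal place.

47.8

Flow: 36 L/min ÷ 60 = 0.6 L/s.
New flow: 62 L/min ÷ 60 = 1.0333 L/s.
PIP = Vt/C + R·V̇ + PEEP (constant-flow equation of motion).
Only the resistive term changes: ΔPIP = R × ΔV̇ = 25.0 × (1.0333 − 0.6) = 25.0 × 0.4333 = 10.833 cmH2O.
Original PIP = 525/30.9 + 25.0×0.6 + 5 = 36.99 cmH2O; new PIP = 36.99 + (10.833) = 47.823 cmH2O.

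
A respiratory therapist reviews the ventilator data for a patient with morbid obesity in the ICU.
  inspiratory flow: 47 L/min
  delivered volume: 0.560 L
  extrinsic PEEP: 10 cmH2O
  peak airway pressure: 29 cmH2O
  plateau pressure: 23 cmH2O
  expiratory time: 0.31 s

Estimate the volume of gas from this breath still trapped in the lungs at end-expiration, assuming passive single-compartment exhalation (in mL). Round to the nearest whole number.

219

Flow: 47 L/min ÷ 60 = 0.7833 L/s.
R = (PIP − Pplat)/V̇ = (29 − 23) / 0.7833 = 6.0/0.7833 = 7.66 cmH2O·s/L.
C = Vt/(Pplat − PEEP) = 560.0 / (23 − 10) = 560.0/13.0 = 43.077 mL/cmH2O.
τ = R × C = 7.66 × 0.04308 L/cmH2O = 0.33 s.
Fraction remaining = e^(−Te/τ) = e^(−0.31/0.33) = 0.3909.
Trapped volume = 560.0 × 0.3909 = 218.9 mL.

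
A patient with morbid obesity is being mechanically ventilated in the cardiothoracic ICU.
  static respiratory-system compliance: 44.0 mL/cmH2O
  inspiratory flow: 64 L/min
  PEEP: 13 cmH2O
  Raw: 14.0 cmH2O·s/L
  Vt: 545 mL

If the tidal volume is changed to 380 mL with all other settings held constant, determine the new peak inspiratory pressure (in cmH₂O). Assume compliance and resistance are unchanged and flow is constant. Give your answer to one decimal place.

36.6

Flow: 64 L/min ÷ 60 = 1.0667 L/s.
PIP = Vt/C + R·V̇ + PEEP (constant-flow equation of motion).
Only the elastic term changes: ΔPIP = ΔVt / C = (380 − 545) / 44.0 = -3.75 cmH2O.
Original PIP = 545/44.0 + 14.0×1.0667 + 13 = 40.32 cmH2O; new PIP = 40.32 + (-3.75) = 36.57 cmH2O.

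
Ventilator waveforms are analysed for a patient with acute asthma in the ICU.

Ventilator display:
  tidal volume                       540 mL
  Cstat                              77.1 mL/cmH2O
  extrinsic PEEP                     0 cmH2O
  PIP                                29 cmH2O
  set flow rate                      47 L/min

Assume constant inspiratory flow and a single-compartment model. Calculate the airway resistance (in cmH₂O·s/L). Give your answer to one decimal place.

Flow: 47 L/min ÷ 60 = 0.7833 L/s.
Equation of motion (constant flow): PIP = Vt/C + R·V̇ + PEEP.
R·V̇ = PIP − Vt/C − PEEP = 29 − 540/77.1 − 0 = 29 − 7.004 − 0 = 21.996 cmH2O.
R = 21.996 / 0.7833 = 28.081 cmH2O·s/L.

28.1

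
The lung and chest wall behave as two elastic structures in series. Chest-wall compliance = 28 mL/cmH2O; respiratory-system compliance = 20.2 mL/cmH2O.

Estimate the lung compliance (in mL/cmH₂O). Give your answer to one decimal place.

72.5

1/CL = 1/Crs − 1/Ccw.
1/CL = 1/20.2 − 1/28 = 0.01379.
CL = 72.516 mL/cmH2O.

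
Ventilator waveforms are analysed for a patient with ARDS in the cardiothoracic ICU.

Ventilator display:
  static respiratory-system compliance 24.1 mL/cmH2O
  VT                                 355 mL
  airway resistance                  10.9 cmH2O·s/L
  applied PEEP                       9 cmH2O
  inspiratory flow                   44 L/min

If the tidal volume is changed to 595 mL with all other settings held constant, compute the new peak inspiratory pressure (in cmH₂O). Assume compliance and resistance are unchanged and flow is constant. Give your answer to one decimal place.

41.7

Flow: 44 L/min ÷ 60 = 0.7333 L/s.
PIP = Vt/C + R·V̇ + PEEP (constant-flow equation of motion).
Only the elastic term changes: ΔPIP = ΔVt / C = (595 − 355) / 24.1 = 9.959 cmH2O.
Original PIP = 355/24.1 + 10.9×0.7333 + 9 = 31.723 cmH2O; new PIP = 31.723 + (9.959) = 41.682 cmH2O.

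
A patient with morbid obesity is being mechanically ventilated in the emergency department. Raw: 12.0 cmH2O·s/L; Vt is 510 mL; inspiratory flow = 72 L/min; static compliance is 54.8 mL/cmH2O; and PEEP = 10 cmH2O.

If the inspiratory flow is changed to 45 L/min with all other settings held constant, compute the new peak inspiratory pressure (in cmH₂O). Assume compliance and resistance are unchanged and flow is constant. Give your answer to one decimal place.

Flow: 72 L/min ÷ 60 = 1.2 L/s.
New flow: 45 L/min ÷ 60 = 0.75 L/s.
PIP = Vt/C + R·V̇ + PEEP (constant-flow equation of motion).
Only the resistive term changes: ΔPIP = R × ΔV̇ = 12.0 × (0.75 − 1.2) = 12.0 × -0.45 = -5.4 cmH2O.
Original PIP = 510/54.8 + 12.0×1.2 + 10 = 33.707 cmH2O; new PIP = 33.707 + (-5.4) = 28.307 cmH2O.

28.3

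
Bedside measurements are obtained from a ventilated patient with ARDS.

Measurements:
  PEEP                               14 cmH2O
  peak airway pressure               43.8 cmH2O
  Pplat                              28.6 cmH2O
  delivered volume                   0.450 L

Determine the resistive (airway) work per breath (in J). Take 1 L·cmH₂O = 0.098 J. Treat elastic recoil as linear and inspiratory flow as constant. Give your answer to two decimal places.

With constant inspiratory flow the resistive pressure is constant at PIP − Pplat = 43.8 − 28.6 = 15.2 cmH2O, so resistive work = 15.2 × 0.450 = 6.84 L·cmH2O.
× 0.098 J/(L·cmH2O) → 0.6703 J.

0.67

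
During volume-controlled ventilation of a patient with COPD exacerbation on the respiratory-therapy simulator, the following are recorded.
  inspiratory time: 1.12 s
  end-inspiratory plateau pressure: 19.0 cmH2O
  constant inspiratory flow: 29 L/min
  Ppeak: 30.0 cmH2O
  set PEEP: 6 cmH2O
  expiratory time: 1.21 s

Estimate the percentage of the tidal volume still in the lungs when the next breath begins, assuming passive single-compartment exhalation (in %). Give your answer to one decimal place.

Flow: 29 L/min ÷ 60 = 0.4833 L/s.
Vt = flow × Ti = 0.4833 L/s × 1.12 s × 1000 mL/L = 541.3 mL.
R = (PIP − Pplat)/V̇ = (30.0 − 19.0) / 0.4833 = 11.0/0.4833 = 22.76 cmH2O·s/L.
C = Vt/(Pplat − PEEP) = 541.3 / (19.0 − 6) = 541.3/13.0 = 41.638 mL/cmH2O.
τ = R × C = 22.76 × 0.04164 L/cmH2O = 0.9477 s.
Fraction remaining at end-expiration = e^(−Te/τ) = e^(−1.21/0.9477) = 0.2789 → 27.89%.

27.9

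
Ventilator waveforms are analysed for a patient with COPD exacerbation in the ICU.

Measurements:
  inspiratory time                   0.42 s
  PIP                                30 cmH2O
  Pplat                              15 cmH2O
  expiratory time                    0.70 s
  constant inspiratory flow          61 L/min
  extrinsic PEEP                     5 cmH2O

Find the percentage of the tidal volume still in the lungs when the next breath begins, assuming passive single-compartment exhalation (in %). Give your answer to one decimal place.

Flow: 61 L/min ÷ 60 = 1.0167 L/s.
Vt = flow × Ti = 1.0167 L/s × 0.42 s × 1000 mL/L = 427.01 mL.
R = (PIP − Pplat)/V̇ = (30 − 15) / 1.0167 = 15.0/1.0167 = 14.754 cmH2O·s/L.
C = Vt/(Pplat − PEEP) = 427.01 / (15 − 5) = 427.01/10.0 = 42.701 mL/cmH2O.
τ = R × C = 14.754 × 0.0427 L/cmH2O = 0.63 s.
Fraction remaining at end-expiration = e^(−Te/τ) = e^(−0.70/0.63) = 0.3292 → 32.92%.

32.9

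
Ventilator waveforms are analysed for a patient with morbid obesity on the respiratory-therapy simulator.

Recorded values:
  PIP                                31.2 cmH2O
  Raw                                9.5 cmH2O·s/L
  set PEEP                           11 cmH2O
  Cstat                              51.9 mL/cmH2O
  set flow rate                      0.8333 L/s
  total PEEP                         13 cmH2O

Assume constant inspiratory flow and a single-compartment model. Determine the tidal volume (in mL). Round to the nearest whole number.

534

Total PEEP = 13 cmH2O (set 11 + intrinsic 2); this is the baseline alveolar pressure.
Equation of motion (constant flow): PIP = Vt/C + R·V̇ + PEEP.
Vt/C = PIP − R·V̇ − PEEP = 31.2 − 7.916 − 13 = 10.284 cmH2O.
Vt = C × 10.284 = 51.9 × 10.284 = 533.74 mL.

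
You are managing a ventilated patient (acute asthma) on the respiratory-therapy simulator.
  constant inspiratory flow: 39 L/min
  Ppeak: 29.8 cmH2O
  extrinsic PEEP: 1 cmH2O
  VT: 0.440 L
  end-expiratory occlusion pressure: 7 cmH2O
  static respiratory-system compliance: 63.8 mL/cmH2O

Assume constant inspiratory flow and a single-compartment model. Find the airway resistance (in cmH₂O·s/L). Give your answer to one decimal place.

Flow: 39 L/min ÷ 60 = 0.65 L/s.
Total PEEP = 7 cmH2O (set 1 + intrinsic 6); this is the baseline alveolar pressure.
Equation of motion (constant flow): PIP = Vt/C + R·V̇ + PEEP.
R·V̇ = PIP − Vt/C − PEEP = 29.8 − 440/63.8 − 7 = 29.8 − 6.897 − 7 = 15.903 cmH2O.
R = 15.903 / 0.65 = 24.466 cmH2O·s/L.

24.5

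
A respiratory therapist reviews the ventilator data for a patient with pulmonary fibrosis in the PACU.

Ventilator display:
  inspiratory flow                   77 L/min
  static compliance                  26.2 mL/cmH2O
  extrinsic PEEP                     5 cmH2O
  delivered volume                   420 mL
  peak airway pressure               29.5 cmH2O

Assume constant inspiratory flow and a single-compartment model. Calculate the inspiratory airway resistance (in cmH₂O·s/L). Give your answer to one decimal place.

6.6

Flow: 77 L/min ÷ 60 = 1.2833 L/s.
Equation of motion (constant flow): PIP = Vt/C + R·V̇ + PEEP.
R·V̇ = PIP − Vt/C − PEEP = 29.5 − 420/26.2 − 5 = 29.5 − 16.031 − 5 = 8.469 cmH2O.
R = 8.469 / 1.2833 = 6.599 cmH2O·s/L.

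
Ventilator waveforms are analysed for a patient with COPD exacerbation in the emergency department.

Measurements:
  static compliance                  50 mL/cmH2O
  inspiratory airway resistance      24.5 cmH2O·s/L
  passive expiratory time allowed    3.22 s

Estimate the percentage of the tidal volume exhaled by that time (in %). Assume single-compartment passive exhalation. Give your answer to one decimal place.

τ = R × C = 24.5 × 50 mL/cmH2O = 24.5 × 0.050 L/cmH2O = 1.225 s.
Passive exhalation: V(t)/V₀ = e^(−t/τ) = e^(−3.22/1.225) = 0.07218.
Fraction exhaled = 1 − 0.07218 = 0.9278 → 92.78%.

92.8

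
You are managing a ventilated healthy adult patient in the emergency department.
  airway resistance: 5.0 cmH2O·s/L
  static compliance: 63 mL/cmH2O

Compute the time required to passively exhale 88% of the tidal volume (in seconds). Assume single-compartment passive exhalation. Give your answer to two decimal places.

0.67

τ = R × C = 5.0 × 63 mL/cmH2O = 5.0 × 0.063 L/cmH2O = 0.315 s.
Exhaled fraction f = 1 − e^(−t/τ) → t = −τ·ln(1 − f) = −0.315·ln(0.12) = 0.6679 s.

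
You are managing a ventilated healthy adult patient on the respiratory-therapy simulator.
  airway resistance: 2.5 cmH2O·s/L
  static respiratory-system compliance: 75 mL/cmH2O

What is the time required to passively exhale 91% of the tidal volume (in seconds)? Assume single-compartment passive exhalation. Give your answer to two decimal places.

0.45

τ = R × C = 2.5 × 75 mL/cmH2O = 2.5 × 0.075 L/cmH2O = 0.1875 s.
Exhaled fraction f = 1 − e^(−t/τ) → t = −τ·ln(1 − f) = −0.1875·ln(0.09) = 0.4515 s.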